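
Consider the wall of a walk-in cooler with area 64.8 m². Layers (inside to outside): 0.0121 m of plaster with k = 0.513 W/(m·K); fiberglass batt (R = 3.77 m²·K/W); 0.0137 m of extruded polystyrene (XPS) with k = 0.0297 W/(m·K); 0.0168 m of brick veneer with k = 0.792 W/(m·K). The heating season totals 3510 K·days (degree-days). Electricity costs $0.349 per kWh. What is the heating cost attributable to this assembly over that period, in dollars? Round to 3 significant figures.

0.0121/0.513 = 0.02359
0.0137/0.0297 = 0.4613
0.0168/0.792 = 0.02121
R_total = 0.02359 + 3.77 + 0.4613 + 0.02121 = 4.276 m²·K/W
E = A × HDD × 24 / R / 1000 = 64.8 × 3510 × 24 / 4.276 / 1000 = 1277 kWh
Cost = 1277 × 0.349 = $445.5

446 dollars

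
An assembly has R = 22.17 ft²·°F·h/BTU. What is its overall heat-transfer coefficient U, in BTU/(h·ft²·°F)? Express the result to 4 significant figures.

0.04511 BTU/(h·ft²·°F)

U = 1/R = 1/22.17 = 0.045106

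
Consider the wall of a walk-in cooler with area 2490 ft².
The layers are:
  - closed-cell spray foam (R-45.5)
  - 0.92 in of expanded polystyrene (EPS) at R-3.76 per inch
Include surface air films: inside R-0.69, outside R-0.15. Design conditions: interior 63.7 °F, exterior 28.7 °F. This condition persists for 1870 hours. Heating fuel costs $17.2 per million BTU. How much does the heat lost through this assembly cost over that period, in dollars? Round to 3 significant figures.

0.92 × 3.76 = 3.459
R_total = 0.69 + 45.5 + 3.459 + 0.15 = 49.8 ft²·°F·h/BTU
Q = 2490 × (63.7 − 28.7) / 49.8 = 1750 BTU/h
E = 1750 × 1870 = 3273000 BTU
Cost = 3273000/10⁶ × 17.2 = $56.29

56.3 dollars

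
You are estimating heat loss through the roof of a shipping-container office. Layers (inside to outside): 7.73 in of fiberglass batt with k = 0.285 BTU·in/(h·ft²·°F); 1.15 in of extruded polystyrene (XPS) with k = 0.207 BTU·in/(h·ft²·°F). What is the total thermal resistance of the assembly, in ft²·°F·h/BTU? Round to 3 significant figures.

32.7 ft²·°F·h/BTU

7.73/0.285 = 27.12
1.15/0.207 = 5.556
R_total = 27.12 + 5.556 = 32.68 ft²·°F·h/BTU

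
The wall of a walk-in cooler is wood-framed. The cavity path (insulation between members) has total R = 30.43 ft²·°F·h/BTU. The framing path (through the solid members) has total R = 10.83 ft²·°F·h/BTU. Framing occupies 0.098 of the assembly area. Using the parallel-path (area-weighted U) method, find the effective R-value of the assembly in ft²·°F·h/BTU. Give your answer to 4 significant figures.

U_eff = 0.902/30.43 + 0.098/10.83 = 0.029642 + 0.0090489 = 0.038691
R_eff = 1/U_eff = 25.846 ft²·°F·h/BTU

25.85 ft²·°F·h/BTU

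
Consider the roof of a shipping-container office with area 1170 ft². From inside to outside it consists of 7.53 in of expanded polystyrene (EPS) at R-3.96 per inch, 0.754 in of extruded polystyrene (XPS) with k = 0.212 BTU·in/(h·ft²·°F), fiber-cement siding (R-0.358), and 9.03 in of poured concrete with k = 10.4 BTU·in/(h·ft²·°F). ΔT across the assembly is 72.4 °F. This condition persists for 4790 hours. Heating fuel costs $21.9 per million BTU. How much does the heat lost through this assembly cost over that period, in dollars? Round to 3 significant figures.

7.53 × 3.96 = 29.82
0.754/0.212 = 3.557
9.03/10.4 = 0.8683
R_total = 29.82 + 3.557 + 0.358 + 0.8683 = 34.6 ft²·°F·h/BTU
Q = 1170 × 72.4 / 34.6 = 2448 BTU/h
E = 2448 × 4790 = 11730000 BTU
Cost = 11730000/10⁶ × 21.9 = $256.8

257 dollars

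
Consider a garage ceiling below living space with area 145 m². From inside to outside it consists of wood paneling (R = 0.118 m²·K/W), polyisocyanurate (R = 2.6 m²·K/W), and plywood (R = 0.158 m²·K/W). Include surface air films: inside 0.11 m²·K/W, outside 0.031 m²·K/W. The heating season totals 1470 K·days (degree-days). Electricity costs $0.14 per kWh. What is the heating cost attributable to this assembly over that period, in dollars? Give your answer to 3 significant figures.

R_total = 0.11 + 0.118 + 2.6 + 0.158 + 0.031 = 3.017 m²·K/W
E = A × HDD × 24 / R / 1000 = 145 × 1470 × 24 / 3.017 / 1000 = 1696 kWh
Cost = 1696 × 0.14 = $237.4

237 dollars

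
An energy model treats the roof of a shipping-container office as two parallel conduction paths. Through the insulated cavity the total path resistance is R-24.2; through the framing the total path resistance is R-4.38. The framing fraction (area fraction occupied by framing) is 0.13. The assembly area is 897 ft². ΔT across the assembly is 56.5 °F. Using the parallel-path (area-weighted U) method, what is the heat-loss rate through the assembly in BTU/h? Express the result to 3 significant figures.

3330 BTU/h

U_eff = 0.87/24.2 + 0.13/4.38 = 0.03595 + 0.02968 = 0.06563
R_eff = 1/U_eff = 15.24 ft²·°F·h/BTU
Q = 897 × 56.5 / 15.24 = 3326 BTU/h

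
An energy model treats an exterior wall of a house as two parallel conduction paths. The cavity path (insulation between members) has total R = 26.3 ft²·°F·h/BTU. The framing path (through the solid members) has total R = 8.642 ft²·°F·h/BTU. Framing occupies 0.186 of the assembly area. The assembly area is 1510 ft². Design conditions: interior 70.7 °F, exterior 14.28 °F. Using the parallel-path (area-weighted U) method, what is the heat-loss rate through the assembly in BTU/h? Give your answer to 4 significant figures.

U_eff = 0.814/26.3 + 0.186/8.642 = 0.030951 + 0.021523 = 0.052473
R_eff = 1/U_eff = 19.057 ft²·°F·h/BTU
Q = 1510 × (70.7 − 14.28) / 19.057 = 4470.4 BTU/h

4470 BTU/h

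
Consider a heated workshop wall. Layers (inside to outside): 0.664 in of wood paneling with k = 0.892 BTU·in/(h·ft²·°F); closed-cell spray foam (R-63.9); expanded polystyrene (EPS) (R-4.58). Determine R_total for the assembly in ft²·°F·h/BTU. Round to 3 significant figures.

69.2 ft²·°F·h/BTU

0.664/0.892 = 0.7444
R_total = 0.7444 + 63.9 + 4.58 = 69.22 ft²·°F·h/BTU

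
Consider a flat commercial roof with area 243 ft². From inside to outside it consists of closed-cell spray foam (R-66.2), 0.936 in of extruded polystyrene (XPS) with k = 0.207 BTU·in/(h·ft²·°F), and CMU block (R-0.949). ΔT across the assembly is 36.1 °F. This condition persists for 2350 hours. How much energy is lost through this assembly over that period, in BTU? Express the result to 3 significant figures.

0.936/0.207 = 4.522
R_total = 66.2 + 4.522 + 0.949 = 71.67 ft²·°F·h/BTU
Q = 243 × 36.1 / 71.67 = 122.4 BTU/h
E = 122.4 × 2350 = 287600 BTU

288000 BTU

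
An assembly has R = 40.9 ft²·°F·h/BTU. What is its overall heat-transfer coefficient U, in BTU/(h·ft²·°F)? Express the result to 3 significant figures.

0.0244 BTU/(h·ft²·°F)

U = 1/R = 1/40.9 = 0.02445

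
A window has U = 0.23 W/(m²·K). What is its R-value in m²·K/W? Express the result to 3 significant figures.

4.35 m²·K/W

R = 1/U = 1/0.23 = 4.348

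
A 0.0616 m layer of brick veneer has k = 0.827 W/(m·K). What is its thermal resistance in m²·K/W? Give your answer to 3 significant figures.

0.0745 m²·K/W

R = L/k = 0.0616/0.827 = 0.07449 m²·K/W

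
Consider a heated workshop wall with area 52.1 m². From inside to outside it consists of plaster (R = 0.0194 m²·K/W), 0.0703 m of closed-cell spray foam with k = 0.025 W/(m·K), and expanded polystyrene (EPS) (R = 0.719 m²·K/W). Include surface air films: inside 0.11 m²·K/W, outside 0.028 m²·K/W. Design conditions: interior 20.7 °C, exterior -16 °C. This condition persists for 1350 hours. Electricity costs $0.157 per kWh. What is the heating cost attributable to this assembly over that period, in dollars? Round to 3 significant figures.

0.0703/0.025 = 2.812
R_total = 0.11 + 0.0194 + 2.812 + 0.719 + 0.028 = 3.688 m²·K/W
Q = 52.1 × (20.7 − (-16)) / 3.688 = 518.4 W
E = 518.4 W × 1350 h / 1000 = 699.8 kWh
Cost = 699.8 × 0.157 = $109.9

110 dollars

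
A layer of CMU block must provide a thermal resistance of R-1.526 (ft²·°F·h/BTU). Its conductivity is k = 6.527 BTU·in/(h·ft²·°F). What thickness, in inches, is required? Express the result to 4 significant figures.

L = R × k = 1.526 × 6.527 = 9.9602 in

9.960 in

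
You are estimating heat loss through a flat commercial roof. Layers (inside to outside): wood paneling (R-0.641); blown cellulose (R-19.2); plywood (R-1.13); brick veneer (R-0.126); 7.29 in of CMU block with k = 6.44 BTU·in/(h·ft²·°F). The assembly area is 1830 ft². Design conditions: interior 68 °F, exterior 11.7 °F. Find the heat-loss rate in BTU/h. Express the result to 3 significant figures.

7.29/6.44 = 1.132
R_total = 0.641 + 19.2 + 1.13 + 0.126 + 1.132 = 22.23 ft²·°F·h/BTU
Q = A·ΔT/R = 1830 × (68 − 11.7) / 22.23 = 4635 BTU/h

4630 BTU/h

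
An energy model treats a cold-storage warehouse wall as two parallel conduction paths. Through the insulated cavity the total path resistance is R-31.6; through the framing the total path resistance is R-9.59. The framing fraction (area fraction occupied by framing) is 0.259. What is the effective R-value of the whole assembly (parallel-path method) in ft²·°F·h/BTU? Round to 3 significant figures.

U_eff = 0.741/31.6 + 0.259/9.59 = 0.02345 + 0.02701 = 0.05046
R_eff = 1/U_eff = 19.82 ft²·°F·h/BTU

19.8 ft²·°F·h/BTU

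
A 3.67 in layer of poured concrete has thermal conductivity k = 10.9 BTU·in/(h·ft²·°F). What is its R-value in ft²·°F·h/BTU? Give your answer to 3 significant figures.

R = L/k = 3.67/10.9 = 0.3367 ft²·°F·h/BTU

0.337 ft²·°F·h/BTU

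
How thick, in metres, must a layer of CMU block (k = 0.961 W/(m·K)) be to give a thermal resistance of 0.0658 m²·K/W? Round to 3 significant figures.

L = R·k = 0.0658 × 0.961 = 0.06323 m

0.0632 m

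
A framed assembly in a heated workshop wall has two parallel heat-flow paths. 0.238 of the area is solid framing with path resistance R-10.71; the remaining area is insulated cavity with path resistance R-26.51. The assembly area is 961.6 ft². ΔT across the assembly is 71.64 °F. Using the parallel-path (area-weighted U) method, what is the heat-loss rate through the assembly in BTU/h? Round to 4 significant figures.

U_eff = 0.762/26.51 + 0.238/10.71 = 0.028744 + 0.022222 = 0.050966
R_eff = 1/U_eff = 19.621 ft²·°F·h/BTU
Q = 961.6 × 71.64 / 19.621 = 3511 BTU/h

3511 BTU/h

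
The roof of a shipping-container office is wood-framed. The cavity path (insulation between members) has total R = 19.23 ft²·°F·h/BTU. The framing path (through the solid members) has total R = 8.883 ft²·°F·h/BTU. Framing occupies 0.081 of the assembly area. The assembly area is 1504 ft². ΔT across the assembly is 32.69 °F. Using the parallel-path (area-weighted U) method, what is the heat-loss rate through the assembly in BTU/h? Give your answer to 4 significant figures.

2798 BTU/h

U_eff = 0.919/19.23 + 0.081/8.883 = 0.04779 + 0.0091185 = 0.056908
R_eff = 1/U_eff = 17.572 ft²·°F·h/BTU
Q = 1504 × 32.69 / 17.572 = 2797.9 BTU/h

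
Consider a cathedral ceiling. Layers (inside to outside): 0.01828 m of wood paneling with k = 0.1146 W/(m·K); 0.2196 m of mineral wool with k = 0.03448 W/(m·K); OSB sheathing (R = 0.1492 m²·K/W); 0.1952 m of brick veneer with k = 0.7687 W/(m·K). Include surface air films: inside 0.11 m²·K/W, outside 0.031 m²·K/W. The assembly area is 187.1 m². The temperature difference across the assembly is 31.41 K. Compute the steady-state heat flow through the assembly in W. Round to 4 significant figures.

830.9 W

0.01828/0.1146 = 0.15951
0.2196/0.03448 = 6.3689
0.1952/0.7687 = 0.25394
R_total = 0.11 + 0.15951 + 6.3689 + 0.1492 + 0.25394 + 0.031 = 7.0726 m²·K/W
Q = A·ΔT/R = 187.1 × 31.41 / 7.0726 = 830.93 W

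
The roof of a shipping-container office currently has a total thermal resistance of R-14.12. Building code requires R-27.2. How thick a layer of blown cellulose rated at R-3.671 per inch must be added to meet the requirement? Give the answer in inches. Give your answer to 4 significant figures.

ΔR = 27.2 − 14.12 = 13.08 ft²·°F·h/BTU
L = ΔR / (R/in) = 13.08/3.671 = 3.5631 in

3.563 in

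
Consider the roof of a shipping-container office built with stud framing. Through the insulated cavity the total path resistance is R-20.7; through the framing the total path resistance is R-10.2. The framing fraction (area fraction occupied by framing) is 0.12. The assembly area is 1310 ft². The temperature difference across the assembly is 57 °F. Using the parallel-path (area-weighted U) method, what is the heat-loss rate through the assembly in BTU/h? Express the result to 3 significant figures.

4050 BTU/h

U_eff = 0.88/20.7 + 0.12/10.2 = 0.04251 + 0.01176 = 0.05428
R_eff = 1/U_eff = 18.42 ft²·°F·h/BTU
Q = 1310 × 57 / 18.42 = 4053 BTU/h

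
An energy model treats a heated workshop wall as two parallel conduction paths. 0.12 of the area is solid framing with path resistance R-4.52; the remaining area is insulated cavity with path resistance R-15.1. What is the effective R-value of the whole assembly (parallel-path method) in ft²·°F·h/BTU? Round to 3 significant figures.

11.8 ft²·°F·h/BTU

U_eff = 0.88/15.1 + 0.12/4.52 = 0.05828 + 0.02655 = 0.08483
R_eff = 1/U_eff = 11.79 ft²·°F·h/BTU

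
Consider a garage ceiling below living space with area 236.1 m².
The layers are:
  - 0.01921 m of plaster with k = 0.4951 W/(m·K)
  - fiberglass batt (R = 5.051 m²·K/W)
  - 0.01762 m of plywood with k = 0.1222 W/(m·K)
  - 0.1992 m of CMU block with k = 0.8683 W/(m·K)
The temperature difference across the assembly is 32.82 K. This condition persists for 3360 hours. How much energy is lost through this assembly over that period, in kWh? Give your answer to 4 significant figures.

0.01921/0.4951 = 0.0388
0.01762/0.1222 = 0.14419
0.1992/0.8683 = 0.22941
R_total = 0.0388 + 5.051 + 0.14419 + 0.22941 = 5.4634 m²·K/W
Q = 236.1 × 32.82 / 5.4634 = 1418.3 W
E = 1418.3 W × 3360 h / 1000 = 4765.5 kWh

4766 kWh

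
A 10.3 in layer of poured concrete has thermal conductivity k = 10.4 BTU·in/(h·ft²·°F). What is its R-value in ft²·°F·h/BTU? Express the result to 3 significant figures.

R = L/k = 10.3/10.4 = 0.9904 ft²·°F·h/BTU

0.990 ft²·°F·h/BTU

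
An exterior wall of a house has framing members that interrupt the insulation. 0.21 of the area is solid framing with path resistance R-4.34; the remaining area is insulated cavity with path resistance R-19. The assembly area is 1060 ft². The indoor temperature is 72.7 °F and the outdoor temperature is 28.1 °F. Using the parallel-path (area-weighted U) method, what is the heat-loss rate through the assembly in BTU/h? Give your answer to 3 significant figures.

4250 BTU/h

U_eff = 0.79/19 + 0.21/4.34 = 0.04158 + 0.04839 = 0.08997
R_eff = 1/U_eff = 11.12 ft²·°F·h/BTU
Q = 1060 × (72.7 − 28.1) / 11.12 = 4253 BTU/h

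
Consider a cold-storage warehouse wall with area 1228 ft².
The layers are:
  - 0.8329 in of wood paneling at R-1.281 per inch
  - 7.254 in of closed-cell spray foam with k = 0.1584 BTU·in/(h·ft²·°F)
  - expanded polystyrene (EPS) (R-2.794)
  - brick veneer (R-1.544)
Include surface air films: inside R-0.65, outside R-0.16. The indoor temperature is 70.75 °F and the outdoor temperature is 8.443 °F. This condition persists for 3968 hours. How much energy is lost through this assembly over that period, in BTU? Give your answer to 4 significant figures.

5837000 BTU

0.8329 × 1.281 = 1.0669
7.254/0.1584 = 45.795
R_total = 0.65 + 1.0669 + 45.795 + 2.794 + 1.544 + 0.16 = 52.01 ft²·°F·h/BTU
Q = 1228 × (70.75 − 8.443) / 52.01 = 1471.1 BTU/h
E = 1471.1 × 3968 = 5837400 BTU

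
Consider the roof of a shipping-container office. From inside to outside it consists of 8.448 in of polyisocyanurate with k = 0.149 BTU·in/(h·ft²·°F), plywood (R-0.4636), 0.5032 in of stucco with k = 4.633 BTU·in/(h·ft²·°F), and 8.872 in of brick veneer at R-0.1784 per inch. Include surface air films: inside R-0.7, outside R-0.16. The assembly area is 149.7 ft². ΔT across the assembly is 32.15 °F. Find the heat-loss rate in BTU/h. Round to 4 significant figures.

80.60 BTU/h

8.448/0.149 = 56.698
0.5032/4.633 = 0.10861
8.872 × 0.1784 = 1.5828
R_total = 0.7 + 56.698 + 0.4636 + 0.10861 + 1.5828 + 0.16 = 59.713 ft²·°F·h/BTU
Q = A·ΔT/R = 149.7 × 32.15 / 59.713 = 80.6 BTU/h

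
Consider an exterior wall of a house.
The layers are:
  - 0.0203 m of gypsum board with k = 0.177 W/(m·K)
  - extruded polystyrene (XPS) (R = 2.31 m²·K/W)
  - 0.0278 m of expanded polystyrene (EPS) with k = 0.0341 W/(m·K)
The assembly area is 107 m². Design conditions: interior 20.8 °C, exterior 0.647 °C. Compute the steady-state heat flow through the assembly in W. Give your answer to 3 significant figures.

0.0203/0.177 = 0.1147
0.0278/0.0341 = 0.8152
R_total = 0.1147 + 2.31 + 0.8152 = 3.24 m²·K/W
Q = A·ΔT/R = 107 × (20.8 − 0.647) / 3.24 = 665.6 W

666 W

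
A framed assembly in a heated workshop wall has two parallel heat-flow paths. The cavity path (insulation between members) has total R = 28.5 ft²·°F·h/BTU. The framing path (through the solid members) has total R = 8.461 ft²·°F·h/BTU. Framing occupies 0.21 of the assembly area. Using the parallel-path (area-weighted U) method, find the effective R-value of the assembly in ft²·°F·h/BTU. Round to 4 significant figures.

19.03 ft²·°F·h/BTU

U_eff = 0.79/28.5 + 0.21/8.461 = 0.027719 + 0.02482 = 0.052539
R_eff = 1/U_eff = 19.033 ft²·°F·h/BTU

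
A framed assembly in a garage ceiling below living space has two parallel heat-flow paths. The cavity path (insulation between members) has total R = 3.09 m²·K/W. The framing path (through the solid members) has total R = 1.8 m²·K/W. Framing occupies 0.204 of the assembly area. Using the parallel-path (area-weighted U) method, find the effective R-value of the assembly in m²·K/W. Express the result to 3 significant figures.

U_eff = 0.796/3.09 + 0.204/1.8 = 0.2576 + 0.1133 = 0.3709
R_eff = 1/U_eff = 2.696 m²·K/W

2.70 m²·K/W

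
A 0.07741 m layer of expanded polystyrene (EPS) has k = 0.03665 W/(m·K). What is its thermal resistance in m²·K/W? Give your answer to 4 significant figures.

2.112 m²·K/W

R = L/k = 0.07741/0.03665 = 2.1121 m²·K/W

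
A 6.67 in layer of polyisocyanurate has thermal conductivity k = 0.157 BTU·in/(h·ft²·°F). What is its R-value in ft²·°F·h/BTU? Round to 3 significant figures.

R = L/k = 6.67/0.157 = 42.48 ft²·°F·h/BTU

42.5 ft²·°F·h/BTU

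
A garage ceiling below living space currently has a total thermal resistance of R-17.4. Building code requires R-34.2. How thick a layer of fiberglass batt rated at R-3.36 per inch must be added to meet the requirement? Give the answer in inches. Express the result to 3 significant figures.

ΔR = 34.2 − 17.4 = 16.8 ft²·°F·h/BTU
L = ΔR / (R/in) = 16.8/3.36 = 5 in

5.00 in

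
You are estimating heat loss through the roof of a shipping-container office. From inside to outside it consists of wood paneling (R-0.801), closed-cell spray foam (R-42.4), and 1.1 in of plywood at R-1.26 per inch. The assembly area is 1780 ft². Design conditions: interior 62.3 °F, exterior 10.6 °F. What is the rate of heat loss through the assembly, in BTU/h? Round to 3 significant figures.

2060 BTU/h

1.1 × 1.26 = 1.386
R_total = 0.801 + 42.4 + 1.386 = 44.59 ft²·°F·h/BTU
Q = A·ΔT/R = 1780 × (62.3 − 10.6) / 44.59 = 2064 BTU/h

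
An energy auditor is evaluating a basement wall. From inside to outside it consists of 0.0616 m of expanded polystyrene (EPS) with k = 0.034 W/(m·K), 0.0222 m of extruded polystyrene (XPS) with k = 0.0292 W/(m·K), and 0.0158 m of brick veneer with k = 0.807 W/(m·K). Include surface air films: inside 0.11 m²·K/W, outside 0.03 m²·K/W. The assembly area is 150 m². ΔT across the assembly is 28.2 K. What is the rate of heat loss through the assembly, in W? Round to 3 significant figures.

0.0616/0.034 = 1.812
0.0222/0.0292 = 0.7603
0.0158/0.807 = 0.01958
R_total = 0.11 + 1.812 + 0.7603 + 0.01958 + 0.03 = 2.732 m²·K/W
Q = A·ΔT/R = 150 × 28.2 / 2.732 = 1549 W

1550 W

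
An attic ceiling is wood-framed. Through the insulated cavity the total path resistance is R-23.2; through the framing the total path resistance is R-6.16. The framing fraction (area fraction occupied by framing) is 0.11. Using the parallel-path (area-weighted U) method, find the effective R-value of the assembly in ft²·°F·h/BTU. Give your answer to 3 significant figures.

U_eff = 0.89/23.2 + 0.11/6.16 = 0.03836 + 0.01786 = 0.05622
R_eff = 1/U_eff = 17.79 ft²·°F·h/BTU

17.8 ft²·°F·h/BTU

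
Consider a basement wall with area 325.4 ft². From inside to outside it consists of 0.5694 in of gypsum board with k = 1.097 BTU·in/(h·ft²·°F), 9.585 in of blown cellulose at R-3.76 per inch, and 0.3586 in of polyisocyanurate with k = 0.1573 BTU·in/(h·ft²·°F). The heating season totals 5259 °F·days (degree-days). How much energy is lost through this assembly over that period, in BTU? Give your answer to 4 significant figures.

1057000 BTU

0.5694/1.097 = 0.51905
9.585 × 3.76 = 36.04
0.3586/0.1573 = 2.2797
R_total = 0.51905 + 36.04 + 2.2797 = 38.838 ft²·°F·h/BTU
E = A × HDD × 24 / R = 325.4 × 5259 × 24 / 38.838 = 1057500 BTU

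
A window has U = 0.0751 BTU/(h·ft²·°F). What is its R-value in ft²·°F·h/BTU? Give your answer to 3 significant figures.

R = 1/U = 1/0.0751 = 13.32

13.3 ft²·°F·h/BTU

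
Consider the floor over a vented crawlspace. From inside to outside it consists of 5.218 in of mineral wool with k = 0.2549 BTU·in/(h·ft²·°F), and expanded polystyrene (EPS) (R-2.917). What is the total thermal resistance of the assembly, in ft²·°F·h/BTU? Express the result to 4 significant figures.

23.39 ft²·°F·h/BTU

5.218/0.2549 = 20.471
R_total = 20.471 + 2.917 = 23.388 ft²·°F·h/BTU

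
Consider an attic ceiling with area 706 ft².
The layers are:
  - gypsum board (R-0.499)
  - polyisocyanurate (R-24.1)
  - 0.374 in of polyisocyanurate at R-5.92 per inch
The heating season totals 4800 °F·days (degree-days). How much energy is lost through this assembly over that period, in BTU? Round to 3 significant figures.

0.374 × 5.92 = 2.214
R_total = 0.499 + 24.1 + 2.214 = 26.81 ft²·°F·h/BTU
E = A × HDD × 24 / R = 706 × 4800 × 24 / 26.81 = 3033000 BTU

3030000 BTU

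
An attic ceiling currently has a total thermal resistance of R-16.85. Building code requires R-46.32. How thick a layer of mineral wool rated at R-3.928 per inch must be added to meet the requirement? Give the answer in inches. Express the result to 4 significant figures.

7.503 in

ΔR = 46.32 − 16.85 = 29.47 ft²·°F·h/BTU
L = ΔR / (R/in) = 29.47/3.928 = 7.5025 in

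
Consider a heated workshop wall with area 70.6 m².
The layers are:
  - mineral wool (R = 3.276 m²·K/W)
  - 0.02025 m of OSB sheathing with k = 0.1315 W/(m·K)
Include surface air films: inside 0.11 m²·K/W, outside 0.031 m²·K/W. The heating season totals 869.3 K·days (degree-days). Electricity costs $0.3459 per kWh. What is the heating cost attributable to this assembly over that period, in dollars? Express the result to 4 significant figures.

142.7 dollars

0.02025/0.1315 = 0.15399
R_total = 0.11 + 3.276 + 0.15399 + 0.031 = 3.571 m²·K/W
E = A × HDD × 24 / R / 1000 = 70.6 × 869.3 × 24 / 3.571 / 1000 = 412.47 kWh
Cost = 412.47 × 0.3459 = $142.67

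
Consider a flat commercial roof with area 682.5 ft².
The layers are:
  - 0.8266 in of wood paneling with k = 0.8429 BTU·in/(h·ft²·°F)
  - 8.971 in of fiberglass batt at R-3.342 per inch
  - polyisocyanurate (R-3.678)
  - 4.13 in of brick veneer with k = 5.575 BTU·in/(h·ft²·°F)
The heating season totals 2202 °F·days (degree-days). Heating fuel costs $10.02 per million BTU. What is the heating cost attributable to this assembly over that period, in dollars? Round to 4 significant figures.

0.8266/0.8429 = 0.98066
8.971 × 3.342 = 29.981
4.13/5.575 = 0.74081
R_total = 0.98066 + 29.981 + 3.678 + 0.74081 = 35.381 ft²·°F·h/BTU
E = A × HDD × 24 / R = 682.5 × 2202 × 24 / 35.381 = 1019500 BTU
Cost = 1019500/10⁶ × 10.02 = $10.215

10.21 dollars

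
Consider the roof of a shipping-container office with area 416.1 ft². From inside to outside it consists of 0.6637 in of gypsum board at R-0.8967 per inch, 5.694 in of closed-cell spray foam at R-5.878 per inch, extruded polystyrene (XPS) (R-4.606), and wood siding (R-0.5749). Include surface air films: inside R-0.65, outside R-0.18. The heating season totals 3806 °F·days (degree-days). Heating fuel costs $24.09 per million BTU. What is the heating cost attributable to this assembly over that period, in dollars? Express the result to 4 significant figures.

22.85 dollars

0.6637 × 0.8967 = 0.59514
5.694 × 5.878 = 33.469
R_total = 0.65 + 0.59514 + 33.469 + 4.606 + 0.5749 + 0.18 = 40.075 ft²·°F·h/BTU
E = A × HDD × 24 / R = 416.1 × 3806 × 24 / 40.075 = 948420 BTU
Cost = 948420/10⁶ × 24.09 = $22.847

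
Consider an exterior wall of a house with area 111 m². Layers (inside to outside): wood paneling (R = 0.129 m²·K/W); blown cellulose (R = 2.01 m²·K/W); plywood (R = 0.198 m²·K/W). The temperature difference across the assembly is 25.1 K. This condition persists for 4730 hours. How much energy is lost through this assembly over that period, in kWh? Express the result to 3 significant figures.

R_total = 0.129 + 2.01 + 0.198 = 2.337 m²·K/W
Q = 111 × 25.1 / 2.337 = 1192 W
E = 1192 W × 4730 h / 1000 = 5639 kWh

5640 kWh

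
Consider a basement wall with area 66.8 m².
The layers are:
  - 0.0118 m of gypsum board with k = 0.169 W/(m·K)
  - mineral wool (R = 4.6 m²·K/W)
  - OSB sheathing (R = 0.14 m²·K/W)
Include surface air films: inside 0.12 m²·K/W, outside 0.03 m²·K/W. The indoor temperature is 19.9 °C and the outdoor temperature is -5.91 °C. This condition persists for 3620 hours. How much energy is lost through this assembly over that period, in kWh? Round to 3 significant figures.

0.0118/0.169 = 0.06982
R_total = 0.12 + 0.06982 + 4.6 + 0.14 + 0.03 = 4.96 m²·K/W
Q = 66.8 × (19.9 − (-5.91)) / 4.96 = 347.6 W
E = 347.6 W × 3620 h / 1000 = 1258 kWh

1260 kWh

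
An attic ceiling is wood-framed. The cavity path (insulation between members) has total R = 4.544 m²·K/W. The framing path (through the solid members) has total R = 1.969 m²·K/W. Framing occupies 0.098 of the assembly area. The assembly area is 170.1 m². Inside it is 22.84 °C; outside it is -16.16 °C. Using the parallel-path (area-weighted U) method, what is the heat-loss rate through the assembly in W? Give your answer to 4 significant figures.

U_eff = 0.902/4.544 + 0.098/1.969 = 0.1985 + 0.049771 = 0.24827
R_eff = 1/U_eff = 4.0278 m²·K/W
Q = 170.1 × (22.84 − (-16.16)) / 4.0278 = 1647 W

1647 W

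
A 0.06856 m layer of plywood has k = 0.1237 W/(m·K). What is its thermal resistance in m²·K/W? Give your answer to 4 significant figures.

R = L/k = 0.06856/0.1237 = 0.55424 m²·K/W

0.5542 m²·K/W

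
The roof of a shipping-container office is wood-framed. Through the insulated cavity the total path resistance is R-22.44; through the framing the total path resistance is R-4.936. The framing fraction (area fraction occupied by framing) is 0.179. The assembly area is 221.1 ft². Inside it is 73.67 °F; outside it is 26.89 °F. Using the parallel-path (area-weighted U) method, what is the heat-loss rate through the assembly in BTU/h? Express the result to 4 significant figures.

753.5 BTU/h

U_eff = 0.821/22.44 + 0.179/4.936 = 0.036586 + 0.036264 = 0.072851
R_eff = 1/U_eff = 13.727 ft²·°F·h/BTU
Q = 221.1 × (73.67 − 26.89) / 13.727 = 753.5 BTU/h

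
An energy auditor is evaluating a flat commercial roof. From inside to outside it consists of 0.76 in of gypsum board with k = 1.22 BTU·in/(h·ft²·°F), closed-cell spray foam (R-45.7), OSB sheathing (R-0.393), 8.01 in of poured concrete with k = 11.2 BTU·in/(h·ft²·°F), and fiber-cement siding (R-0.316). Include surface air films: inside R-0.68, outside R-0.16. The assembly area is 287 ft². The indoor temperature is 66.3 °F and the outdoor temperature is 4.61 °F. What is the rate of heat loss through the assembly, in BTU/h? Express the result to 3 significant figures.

364 BTU/h

0.76/1.22 = 0.623
8.01/11.2 = 0.7152
R_total = 0.68 + 0.623 + 45.7 + 0.393 + 0.7152 + 0.316 + 0.16 = 48.59 ft²·°F·h/BTU
Q = A·ΔT/R = 287 × (66.3 − 4.61) / 48.59 = 364.4 BTU/h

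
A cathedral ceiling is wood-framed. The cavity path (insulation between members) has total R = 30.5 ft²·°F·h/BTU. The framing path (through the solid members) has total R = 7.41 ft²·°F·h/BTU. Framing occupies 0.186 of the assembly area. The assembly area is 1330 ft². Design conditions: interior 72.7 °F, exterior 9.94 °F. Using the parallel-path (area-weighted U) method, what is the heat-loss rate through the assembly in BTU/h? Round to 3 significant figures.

4320 BTU/h

U_eff = 0.814/30.5 + 0.186/7.41 = 0.02669 + 0.0251 = 0.05179
R_eff = 1/U_eff = 19.31 ft²·°F·h/BTU
Q = 1330 × (72.7 − 9.94) / 19.31 = 4323 BTU/h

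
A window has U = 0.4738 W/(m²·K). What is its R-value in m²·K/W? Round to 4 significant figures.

R = 1/U = 1/0.4738 = 2.1106

2.111 m²·K/W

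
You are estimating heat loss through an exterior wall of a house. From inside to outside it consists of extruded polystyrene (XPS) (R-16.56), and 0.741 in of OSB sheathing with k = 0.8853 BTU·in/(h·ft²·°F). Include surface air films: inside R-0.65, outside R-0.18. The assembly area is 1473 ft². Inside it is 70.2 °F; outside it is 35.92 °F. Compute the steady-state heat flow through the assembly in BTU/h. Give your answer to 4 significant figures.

2770 BTU/h

0.741/0.8853 = 0.837
R_total = 0.65 + 16.56 + 0.837 + 0.18 = 18.227 ft²·°F·h/BTU
Q = A·ΔT/R = 1473 × (70.2 − 35.92) / 18.227 = 2770.3 BTU/h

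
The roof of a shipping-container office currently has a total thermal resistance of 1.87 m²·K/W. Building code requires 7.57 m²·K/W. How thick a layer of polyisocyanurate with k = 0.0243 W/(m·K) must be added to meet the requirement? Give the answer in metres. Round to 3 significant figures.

ΔR = 7.57 − 1.87 = 5.7 m²·K/W
L = ΔR × k = 5.7 × 0.0243 = 0.1385 m

0.139 m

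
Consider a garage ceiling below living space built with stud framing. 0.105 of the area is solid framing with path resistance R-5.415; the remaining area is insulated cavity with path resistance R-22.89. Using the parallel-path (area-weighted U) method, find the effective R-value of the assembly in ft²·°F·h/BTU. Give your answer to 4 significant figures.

U_eff = 0.895/22.89 + 0.105/5.415 = 0.0391 + 0.019391 = 0.058491
R_eff = 1/U_eff = 17.097 ft²·°F·h/BTU

17.10 ft²·°F·h/BTU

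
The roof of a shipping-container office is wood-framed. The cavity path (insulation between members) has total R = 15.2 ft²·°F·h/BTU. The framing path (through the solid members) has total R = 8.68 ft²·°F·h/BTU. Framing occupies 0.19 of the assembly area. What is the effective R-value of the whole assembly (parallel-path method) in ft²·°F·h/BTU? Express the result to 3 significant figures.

U_eff = 0.81/15.2 + 0.19/8.68 = 0.05329 + 0.02189 = 0.07518
R_eff = 1/U_eff = 13.3 ft²·°F·h/BTU

13.3 ft²·°F·h/BTU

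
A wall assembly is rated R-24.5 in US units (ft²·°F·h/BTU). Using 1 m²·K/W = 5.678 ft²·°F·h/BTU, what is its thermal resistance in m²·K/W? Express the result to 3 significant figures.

4.31 m²·K/W

R_SI = 24.5/5.678 = 4.315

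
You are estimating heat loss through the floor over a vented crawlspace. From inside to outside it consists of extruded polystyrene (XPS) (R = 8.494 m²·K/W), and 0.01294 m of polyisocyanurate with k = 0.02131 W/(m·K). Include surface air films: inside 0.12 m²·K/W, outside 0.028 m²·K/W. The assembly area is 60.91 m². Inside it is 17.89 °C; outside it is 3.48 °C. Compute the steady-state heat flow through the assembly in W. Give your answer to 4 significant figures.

0.01294/0.02131 = 0.60723
R_total = 0.12 + 8.494 + 0.60723 + 0.028 = 9.2492 m²·K/W
Q = A·ΔT/R = 60.91 × (17.89 − 3.48) / 9.2492 = 94.896 W

94.90 W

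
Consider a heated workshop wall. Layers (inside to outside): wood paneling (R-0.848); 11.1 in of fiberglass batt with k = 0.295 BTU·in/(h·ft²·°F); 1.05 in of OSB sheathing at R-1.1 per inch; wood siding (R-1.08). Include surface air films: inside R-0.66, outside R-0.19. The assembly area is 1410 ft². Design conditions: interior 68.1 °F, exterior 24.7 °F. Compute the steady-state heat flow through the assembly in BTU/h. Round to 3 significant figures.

11.1/0.295 = 37.63
1.05 × 1.1 = 1.155
R_total = 0.66 + 0.848 + 37.63 + 1.155 + 1.08 + 0.19 = 41.56 ft²·°F·h/BTU
Q = A·ΔT/R = 1410 × (68.1 − 24.7) / 41.56 = 1472 BTU/h

1470 BTU/h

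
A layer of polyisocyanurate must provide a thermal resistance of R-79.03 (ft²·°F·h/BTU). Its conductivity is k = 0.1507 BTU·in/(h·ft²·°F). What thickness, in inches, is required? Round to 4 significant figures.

11.91 in

L = R × k = 79.03 × 0.1507 = 11.91 in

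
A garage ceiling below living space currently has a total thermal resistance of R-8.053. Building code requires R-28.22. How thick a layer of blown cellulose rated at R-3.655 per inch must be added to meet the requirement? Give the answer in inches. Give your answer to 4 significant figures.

5.518 in

ΔR = 28.22 − 8.053 = 20.167 ft²·°F·h/BTU
L = ΔR / (R/in) = 20.167/3.655 = 5.5176 in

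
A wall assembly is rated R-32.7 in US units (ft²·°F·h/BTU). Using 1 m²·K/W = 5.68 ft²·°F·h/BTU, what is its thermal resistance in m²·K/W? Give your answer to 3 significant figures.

5.76 m²·K/W

R_SI = 32.7/5.68 = 5.757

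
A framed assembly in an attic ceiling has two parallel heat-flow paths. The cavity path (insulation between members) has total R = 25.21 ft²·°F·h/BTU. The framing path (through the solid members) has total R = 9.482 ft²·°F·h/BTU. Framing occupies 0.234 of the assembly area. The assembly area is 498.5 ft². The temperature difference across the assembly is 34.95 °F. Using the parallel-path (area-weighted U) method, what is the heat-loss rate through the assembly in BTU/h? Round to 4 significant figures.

U_eff = 0.766/25.21 + 0.234/9.482 = 0.030385 + 0.024678 = 0.055063
R_eff = 1/U_eff = 18.161 ft²·°F·h/BTU
Q = 498.5 × 34.95 / 18.161 = 959.34 BTU/h

959.3 BTU/h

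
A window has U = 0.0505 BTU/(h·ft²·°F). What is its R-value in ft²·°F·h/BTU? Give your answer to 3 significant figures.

R = 1/U = 1/0.0505 = 19.8

19.8 ft²·°F·h/BTU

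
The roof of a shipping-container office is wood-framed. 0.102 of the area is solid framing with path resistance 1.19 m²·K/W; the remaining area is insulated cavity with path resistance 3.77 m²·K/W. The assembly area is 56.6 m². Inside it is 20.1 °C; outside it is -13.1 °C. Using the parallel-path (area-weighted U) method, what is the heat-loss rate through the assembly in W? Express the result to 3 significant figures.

609 W

U_eff = 0.898/3.77 + 0.102/1.19 = 0.2382 + 0.08571 = 0.3239
R_eff = 1/U_eff = 3.087 m²·K/W
Q = 56.6 × (20.1 − (-13.1)) / 3.087 = 608.7 W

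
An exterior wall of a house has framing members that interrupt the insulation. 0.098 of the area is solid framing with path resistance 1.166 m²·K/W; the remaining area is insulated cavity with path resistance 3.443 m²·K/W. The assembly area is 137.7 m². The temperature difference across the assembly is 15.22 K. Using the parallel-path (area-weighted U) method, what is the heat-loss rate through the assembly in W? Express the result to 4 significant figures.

U_eff = 0.902/3.443 + 0.098/1.166 = 0.26198 + 0.084048 = 0.34603
R_eff = 1/U_eff = 2.8899 m²·K/W
Q = 137.7 × 15.22 / 2.8899 = 725.21 W

725.2 W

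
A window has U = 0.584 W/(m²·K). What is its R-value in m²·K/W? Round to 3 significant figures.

1.71 m²·K/W

R = 1/U = 1/0.584 = 1.712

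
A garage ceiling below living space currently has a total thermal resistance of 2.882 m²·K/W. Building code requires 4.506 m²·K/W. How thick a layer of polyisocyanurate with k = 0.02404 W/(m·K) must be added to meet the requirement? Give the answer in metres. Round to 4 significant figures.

0.03904 m

ΔR = 4.506 − 2.882 = 1.624 m²·K/W
L = ΔR × k = 1.624 × 0.02404 = 0.039041 m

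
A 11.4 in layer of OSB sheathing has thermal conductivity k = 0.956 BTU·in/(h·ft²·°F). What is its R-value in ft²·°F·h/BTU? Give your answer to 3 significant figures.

11.9 ft²·°F·h/BTU

R = L/k = 11.4/0.956 = 11.92 ft²·°F·h/BTU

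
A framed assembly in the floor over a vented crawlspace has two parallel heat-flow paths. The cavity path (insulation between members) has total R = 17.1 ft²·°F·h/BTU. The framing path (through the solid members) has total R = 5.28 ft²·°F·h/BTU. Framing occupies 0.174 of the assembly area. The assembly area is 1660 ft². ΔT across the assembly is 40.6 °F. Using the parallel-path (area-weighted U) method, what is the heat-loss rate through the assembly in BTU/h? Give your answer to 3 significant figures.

U_eff = 0.826/17.1 + 0.174/5.28 = 0.0483 + 0.03295 = 0.08126
R_eff = 1/U_eff = 12.31 ft²·°F·h/BTU
Q = 1660 × 40.6 / 12.31 = 5477 BTU/h

5480 BTU/h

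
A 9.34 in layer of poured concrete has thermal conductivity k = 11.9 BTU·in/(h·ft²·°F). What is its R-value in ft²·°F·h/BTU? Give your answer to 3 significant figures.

0.785 ft²·°F·h/BTU

R = L/k = 9.34/11.9 = 0.7849 ft²·°F·h/BTU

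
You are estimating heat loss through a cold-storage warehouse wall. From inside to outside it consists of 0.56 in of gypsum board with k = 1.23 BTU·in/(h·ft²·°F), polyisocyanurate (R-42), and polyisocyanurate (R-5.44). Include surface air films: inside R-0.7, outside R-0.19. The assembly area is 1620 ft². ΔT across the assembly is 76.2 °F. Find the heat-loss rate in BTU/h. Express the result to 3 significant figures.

0.56/1.23 = 0.4553
R_total = 0.7 + 0.4553 + 42 + 5.44 + 0.19 = 48.79 ft²·°F·h/BTU
Q = A·ΔT/R = 1620 × 76.2 / 48.79 = 2530 BTU/h

2530 BTU/h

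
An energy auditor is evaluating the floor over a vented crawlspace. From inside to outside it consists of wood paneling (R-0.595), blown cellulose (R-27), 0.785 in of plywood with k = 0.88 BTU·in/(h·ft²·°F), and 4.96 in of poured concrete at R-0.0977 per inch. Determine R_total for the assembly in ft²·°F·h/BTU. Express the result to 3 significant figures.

0.785/0.88 = 0.892
4.96 × 0.0977 = 0.4846
R_total = 0.595 + 27 + 0.892 + 0.4846 = 28.97 ft²·°F·h/BTU

29.0 ft²·°F·h/BTU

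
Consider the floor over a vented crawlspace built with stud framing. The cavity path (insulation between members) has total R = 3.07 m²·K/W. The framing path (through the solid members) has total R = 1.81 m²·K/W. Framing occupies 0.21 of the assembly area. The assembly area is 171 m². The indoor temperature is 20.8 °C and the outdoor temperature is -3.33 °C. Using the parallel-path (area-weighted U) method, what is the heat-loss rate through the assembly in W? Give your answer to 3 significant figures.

1540 W

U_eff = 0.79/3.07 + 0.21/1.81 = 0.2573 + 0.116 = 0.3734
R_eff = 1/U_eff = 2.678 m²·K/W
Q = 171 × (20.8 − (-3.33)) / 2.678 = 1541 W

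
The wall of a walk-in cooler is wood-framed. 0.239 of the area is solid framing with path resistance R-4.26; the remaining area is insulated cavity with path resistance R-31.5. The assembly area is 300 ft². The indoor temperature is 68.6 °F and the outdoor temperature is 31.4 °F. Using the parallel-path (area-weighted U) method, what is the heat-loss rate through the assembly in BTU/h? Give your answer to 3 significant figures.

U_eff = 0.761/31.5 + 0.239/4.26 = 0.02416 + 0.0561 = 0.08026
R_eff = 1/U_eff = 12.46 ft²·°F·h/BTU
Q = 300 × (68.6 − 31.4) / 12.46 = 895.7 BTU/h

896 BTU/h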